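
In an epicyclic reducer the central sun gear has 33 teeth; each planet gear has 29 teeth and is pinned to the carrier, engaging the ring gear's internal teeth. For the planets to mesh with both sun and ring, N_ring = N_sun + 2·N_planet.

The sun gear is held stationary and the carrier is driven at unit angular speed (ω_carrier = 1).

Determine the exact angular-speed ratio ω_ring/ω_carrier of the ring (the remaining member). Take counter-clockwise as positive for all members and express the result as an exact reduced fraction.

N_ring = 33 + 2·29 = 91
33(ω_s−ω_c) = −91(ω_r−ω_c),  ω_s=0, ω_c=1
ω_r = 1 − (33/91)(0−1) = 124/91
ω_r/ω_c = 124/91

124/91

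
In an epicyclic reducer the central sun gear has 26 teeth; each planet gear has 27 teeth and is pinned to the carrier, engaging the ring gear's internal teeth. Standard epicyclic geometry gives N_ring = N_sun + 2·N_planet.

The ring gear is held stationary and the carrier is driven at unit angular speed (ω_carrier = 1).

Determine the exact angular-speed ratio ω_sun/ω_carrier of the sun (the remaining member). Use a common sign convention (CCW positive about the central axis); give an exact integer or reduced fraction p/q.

N_ring = 26 + 2·27 = 80
26(ω_s−ω_c) = −80(ω_r−ω_c),  ω_r=0, ω_c=1
ω_s = 1 − (80/26)(0−1) = 53/13
ω_s/ω_c = 53/13

53/13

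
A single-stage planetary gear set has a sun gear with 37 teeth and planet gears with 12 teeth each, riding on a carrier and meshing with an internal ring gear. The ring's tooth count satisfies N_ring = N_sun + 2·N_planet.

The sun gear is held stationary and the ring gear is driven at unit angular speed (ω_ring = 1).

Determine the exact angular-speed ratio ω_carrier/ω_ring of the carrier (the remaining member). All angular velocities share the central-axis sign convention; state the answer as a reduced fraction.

61/98

N_ring = 37 + 2·12 = 61
37(ω_s−ω_c) = −61(ω_r−ω_c),  ω_s=0, ω_r=1
37(0−ω_c) = −61(1−ω_c)  ⇒  98ω_c = 61  ⇒  ω_c = 61/98
ω_c/ω_r = 61/98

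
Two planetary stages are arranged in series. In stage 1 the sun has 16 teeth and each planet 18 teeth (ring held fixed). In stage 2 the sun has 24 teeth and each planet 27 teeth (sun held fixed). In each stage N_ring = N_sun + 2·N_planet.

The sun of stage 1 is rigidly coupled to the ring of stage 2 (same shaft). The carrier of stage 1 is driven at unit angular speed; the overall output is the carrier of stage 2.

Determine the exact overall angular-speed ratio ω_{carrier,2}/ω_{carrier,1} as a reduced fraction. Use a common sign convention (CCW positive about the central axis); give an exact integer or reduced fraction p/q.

Stage 1: N_ring = 16 + 2·18 = 52
Stage 1: 16(ω_s−ω_c) = −52(ω_r−ω_c),  ω_r=0, ω_c=1
Stage 1: ω_s = 1 − (52/16)(0−1) = 17/4
  ⇒ ω_s¹/ω_c¹ = 17/4
Stage 2: N_ring = 24 + 2·27 = 78
Stage 2: 24(ω_s−ω_c) = −78(ω_r−ω_c),  ω_s=0, ω_r=1
Stage 2: 24(0−ω_c) = −78(1−ω_c)  ⇒  102ω_c = 78  ⇒  ω_c = 13/17
  ⇒ ω_c²/ω_r² = 13/17
Coupling ω_r² = ω_s¹ ⇒ overall = 17/4 × 13/17 = 13/4

13/4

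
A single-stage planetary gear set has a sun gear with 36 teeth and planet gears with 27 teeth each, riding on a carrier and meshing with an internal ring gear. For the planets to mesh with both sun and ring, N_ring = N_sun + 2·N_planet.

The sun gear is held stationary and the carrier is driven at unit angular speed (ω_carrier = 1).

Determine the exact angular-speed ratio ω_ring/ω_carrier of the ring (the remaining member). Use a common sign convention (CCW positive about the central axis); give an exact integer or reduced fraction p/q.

7/5

N_ring = 36 + 2·27 = 90
36(ω_s−ω_c) = −90(ω_r−ω_c),  ω_s=0, ω_c=1
ω_r = 1 − (36/90)(0−1) = 7/5
ω_r/ω_c = 7/5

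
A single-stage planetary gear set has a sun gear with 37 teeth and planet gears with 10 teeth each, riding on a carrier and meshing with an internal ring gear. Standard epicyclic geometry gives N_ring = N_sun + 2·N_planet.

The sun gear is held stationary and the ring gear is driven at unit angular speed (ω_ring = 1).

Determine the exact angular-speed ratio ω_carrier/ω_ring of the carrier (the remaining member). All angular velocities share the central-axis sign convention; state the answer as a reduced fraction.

N_ring = 37 + 2·10 = 57
37(ω_s−ω_c) = −57(ω_r−ω_c),  ω_s=0, ω_r=1
37(0−ω_c) = −57(1−ω_c)  ⇒  94ω_c = 57  ⇒  ω_c = 57/94
ω_c/ω_r = 57/94

57/94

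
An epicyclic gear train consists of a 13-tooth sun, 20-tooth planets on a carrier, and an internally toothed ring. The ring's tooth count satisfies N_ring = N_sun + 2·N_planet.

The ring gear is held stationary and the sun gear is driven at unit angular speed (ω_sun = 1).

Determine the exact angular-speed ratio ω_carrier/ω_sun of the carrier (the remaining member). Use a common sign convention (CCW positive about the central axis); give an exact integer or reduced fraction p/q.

13/66

N_ring = 13 + 2·20 = 53
13(ω_s−ω_c) = −53(ω_r−ω_c),  ω_r=0, ω_s=1
13(1−ω_c) = −53(0−ω_c)  ⇒  66ω_c = 13  ⇒  ω_c = 13/66
ω_c/ω_s = 13/66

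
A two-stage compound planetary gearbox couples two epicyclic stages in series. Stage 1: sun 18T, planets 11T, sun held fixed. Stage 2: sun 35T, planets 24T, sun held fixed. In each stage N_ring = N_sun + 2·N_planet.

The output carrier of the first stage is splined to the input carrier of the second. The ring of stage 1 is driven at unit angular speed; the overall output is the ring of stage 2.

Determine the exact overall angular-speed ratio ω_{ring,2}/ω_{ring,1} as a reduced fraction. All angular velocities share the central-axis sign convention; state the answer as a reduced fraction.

Stage 1: N_ring = 18 + 2·11 = 40
Stage 1: 18(ω_s−ω_c) = −40(ω_r−ω_c),  ω_s=0, ω_r=1
Stage 1: 18(0−ω_c) = −40(1−ω_c)  ⇒  58ω_c = 40  ⇒  ω_c = 20/29
  ⇒ ω_c¹/ω_r¹ = 20/29
Stage 2: N_ring = 35 + 2·24 = 83
Stage 2: 35(ω_s−ω_c) = −83(ω_r−ω_c),  ω_s=0, ω_c=1
Stage 2: ω_r = 1 − (35/83)(0−1) = 118/83
  ⇒ ω_r²/ω_c² = 118/83
Coupling ω_c² = ω_c¹ ⇒ overall = 20/29 × 118/83 = 2360/2407

2360/2407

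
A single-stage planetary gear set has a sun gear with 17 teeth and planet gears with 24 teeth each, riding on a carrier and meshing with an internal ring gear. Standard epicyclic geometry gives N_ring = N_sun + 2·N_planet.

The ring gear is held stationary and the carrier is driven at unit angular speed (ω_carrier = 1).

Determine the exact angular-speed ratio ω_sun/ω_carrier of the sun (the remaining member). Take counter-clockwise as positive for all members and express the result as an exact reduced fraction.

N_ring = 17 + 2·24 = 65
17(ω_s−ω_c) = −65(ω_r−ω_c),  ω_r=0, ω_c=1
ω_s = 1 − (65/17)(0−1) = 82/17
ω_s/ω_c = 82/17

82/17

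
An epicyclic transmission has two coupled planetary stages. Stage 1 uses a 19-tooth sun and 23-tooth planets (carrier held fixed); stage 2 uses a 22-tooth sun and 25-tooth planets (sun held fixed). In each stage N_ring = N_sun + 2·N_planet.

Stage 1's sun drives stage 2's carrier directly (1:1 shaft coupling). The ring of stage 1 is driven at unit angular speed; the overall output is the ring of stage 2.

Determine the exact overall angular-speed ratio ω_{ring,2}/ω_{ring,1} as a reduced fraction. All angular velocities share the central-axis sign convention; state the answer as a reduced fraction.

-3055/684

Stage 1: N_ring = 19 + 2·23 = 65
Stage 1: 19(ω_s−ω_c) = −65(ω_r−ω_c),  ω_c=0, ω_r=1
Stage 1: ω_s = 0 − (65/19)(1−0) = -65/19
  ⇒ ω_s¹/ω_r¹ = -65/19
Stage 2: N_ring = 22 + 2·25 = 72
Stage 2: 22(ω_s−ω_c) = −72(ω_r−ω_c),  ω_s=0, ω_c=1
Stage 2: ω_r = 1 − (22/72)(0−1) = 47/36
  ⇒ ω_r²/ω_c² = 47/36
Coupling ω_c² = ω_s¹ ⇒ overall = -65/19 × 47/36 = -3055/684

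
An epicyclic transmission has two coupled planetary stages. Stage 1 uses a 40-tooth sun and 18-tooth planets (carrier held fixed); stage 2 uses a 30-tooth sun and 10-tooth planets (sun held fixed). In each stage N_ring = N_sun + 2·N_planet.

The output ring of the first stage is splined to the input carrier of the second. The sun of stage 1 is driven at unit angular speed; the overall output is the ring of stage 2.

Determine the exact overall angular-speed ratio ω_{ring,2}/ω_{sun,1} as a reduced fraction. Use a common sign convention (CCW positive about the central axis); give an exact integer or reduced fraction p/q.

Stage 1: N_ring = 40 + 2·18 = 76
Stage 1: 40(ω_s−ω_c) = −76(ω_r−ω_c),  ω_c=0, ω_s=1
Stage 1: ω_r = 0 − (40/76)(1−0) = -10/19
  ⇒ ω_r¹/ω_s¹ = -10/19
Stage 2: N_ring = 30 + 2·10 = 50
Stage 2: 30(ω_s−ω_c) = −50(ω_r−ω_c),  ω_s=0, ω_c=1
Stage 2: ω_r = 1 − (30/50)(0−1) = 8/5
  ⇒ ω_r²/ω_c² = 8/5
Coupling ω_c² = ω_r¹ ⇒ overall = -10/19 × 8/5 = -16/19

-16/19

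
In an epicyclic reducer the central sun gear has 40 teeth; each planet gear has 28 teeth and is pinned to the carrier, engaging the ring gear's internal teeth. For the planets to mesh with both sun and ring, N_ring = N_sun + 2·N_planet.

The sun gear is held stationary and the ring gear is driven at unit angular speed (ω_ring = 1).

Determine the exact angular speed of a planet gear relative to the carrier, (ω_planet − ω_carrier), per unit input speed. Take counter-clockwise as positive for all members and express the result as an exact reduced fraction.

120/119

N_ring = 40 + 2·28 = 96
40(ω_s−ω_c) = −96(ω_r−ω_c),  ω_s=0, ω_r=1
40(0−ω_c) = −96(1−ω_c)  ⇒  136ω_c = 96  ⇒  ω_c = 12/17
sun–planet: 40·(0−12/17) = −28·(ω_p−ω_c)  ⇒  ω_p−ω_c = −(40/28)·(-12/17) = 120/119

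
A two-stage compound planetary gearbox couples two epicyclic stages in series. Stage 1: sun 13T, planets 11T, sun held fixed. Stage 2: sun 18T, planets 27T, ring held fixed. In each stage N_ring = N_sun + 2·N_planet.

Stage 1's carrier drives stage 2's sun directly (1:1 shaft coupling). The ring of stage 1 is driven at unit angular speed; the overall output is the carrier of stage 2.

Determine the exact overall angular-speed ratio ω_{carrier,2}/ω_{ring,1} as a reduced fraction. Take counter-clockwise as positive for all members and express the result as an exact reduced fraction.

Stage 1: N_ring = 13 + 2·11 = 35
Stage 1: 13(ω_s−ω_c) = −35(ω_r−ω_c),  ω_s=0, ω_r=1
Stage 1: 13(0−ω_c) = −35(1−ω_c)  ⇒  48ω_c = 35  ⇒  ω_c = 35/48
  ⇒ ω_c¹/ω_r¹ = 35/48
Stage 2: N_ring = 18 + 2·27 = 72
Stage 2: 18(ω_s−ω_c) = −72(ω_r−ω_c),  ω_r=0, ω_s=1
Stage 2: 18(1−ω_c) = −72(0−ω_c)  ⇒  90ω_c = 18  ⇒  ω_c = 1/5
  ⇒ ω_c²/ω_s² = 1/5
Coupling ω_s² = ω_c¹ ⇒ overall = 35/48 × 1/5 = 7/48

7/48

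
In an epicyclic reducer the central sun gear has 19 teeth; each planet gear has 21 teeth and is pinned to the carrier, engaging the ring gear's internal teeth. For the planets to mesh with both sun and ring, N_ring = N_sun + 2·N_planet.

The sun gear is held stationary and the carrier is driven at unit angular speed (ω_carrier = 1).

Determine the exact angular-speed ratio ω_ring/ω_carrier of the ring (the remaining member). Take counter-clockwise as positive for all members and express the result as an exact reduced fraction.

N_ring = 19 + 2·21 = 61
19(ω_s−ω_c) = −61(ω_r−ω_c),  ω_s=0, ω_c=1
ω_r = 1 − (19/61)(0−1) = 80/61
ω_r/ω_c = 80/61

80/61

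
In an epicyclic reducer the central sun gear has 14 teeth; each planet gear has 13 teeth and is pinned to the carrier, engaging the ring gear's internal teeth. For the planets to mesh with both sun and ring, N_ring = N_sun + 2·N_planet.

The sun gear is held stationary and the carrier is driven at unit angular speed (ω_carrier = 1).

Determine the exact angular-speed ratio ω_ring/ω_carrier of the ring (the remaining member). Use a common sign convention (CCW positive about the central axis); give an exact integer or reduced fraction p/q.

27/20

N_ring = 14 + 2·13 = 40
14(ω_s−ω_c) = −40(ω_r−ω_c),  ω_s=0, ω_c=1
ω_r = 1 − (14/40)(0−1) = 27/20
ω_r/ω_c = 27/20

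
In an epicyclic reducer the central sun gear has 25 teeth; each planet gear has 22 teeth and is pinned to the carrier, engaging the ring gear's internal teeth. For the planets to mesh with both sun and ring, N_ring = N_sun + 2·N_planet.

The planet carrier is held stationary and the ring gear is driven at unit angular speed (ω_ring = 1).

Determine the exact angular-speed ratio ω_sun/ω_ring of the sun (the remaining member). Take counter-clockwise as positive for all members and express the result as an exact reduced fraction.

N_ring = 25 + 2·22 = 69
25(ω_s−ω_c) = −69(ω_r−ω_c),  ω_c=0, ω_r=1
ω_s = 0 − (69/25)(1−0) = -69/25
ω_s/ω_r = -69/25

-69/25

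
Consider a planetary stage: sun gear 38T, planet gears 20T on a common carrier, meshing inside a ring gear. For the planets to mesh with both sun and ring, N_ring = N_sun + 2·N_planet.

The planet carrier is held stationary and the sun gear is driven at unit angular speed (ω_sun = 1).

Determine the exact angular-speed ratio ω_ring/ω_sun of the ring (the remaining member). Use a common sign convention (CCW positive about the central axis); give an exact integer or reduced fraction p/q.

-19/39

N_ring = 38 + 2·20 = 78
38(ω_s−ω_c) = −78(ω_r−ω_c),  ω_c=0, ω_s=1
ω_r = 0 − (38/78)(1−0) = -19/39
ω_r/ω_s = -19/39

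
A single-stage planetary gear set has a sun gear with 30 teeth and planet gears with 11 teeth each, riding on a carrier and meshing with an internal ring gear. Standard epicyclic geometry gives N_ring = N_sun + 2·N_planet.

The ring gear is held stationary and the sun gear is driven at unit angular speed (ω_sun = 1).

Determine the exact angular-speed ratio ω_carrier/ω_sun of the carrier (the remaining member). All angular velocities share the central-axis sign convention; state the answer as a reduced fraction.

15/41

N_ring = 30 + 2·11 = 52
30(ω_s−ω_c) = −52(ω_r−ω_c),  ω_r=0, ω_s=1
30(1−ω_c) = −52(0−ω_c)  ⇒  82ω_c = 30  ⇒  ω_c = 15/41
ω_c/ω_s = 15/41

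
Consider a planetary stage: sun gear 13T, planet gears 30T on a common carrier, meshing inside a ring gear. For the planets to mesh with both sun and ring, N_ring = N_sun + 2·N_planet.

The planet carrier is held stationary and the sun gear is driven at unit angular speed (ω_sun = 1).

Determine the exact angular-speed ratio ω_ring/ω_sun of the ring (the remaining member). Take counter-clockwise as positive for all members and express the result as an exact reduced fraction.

-13/73

N_ring = 13 + 2·30 = 73
13(ω_s−ω_c) = −73(ω_r−ω_c),  ω_c=0, ω_s=1
ω_r = 0 − (13/73)(1−0) = -13/73
ω_r/ω_s = -13/73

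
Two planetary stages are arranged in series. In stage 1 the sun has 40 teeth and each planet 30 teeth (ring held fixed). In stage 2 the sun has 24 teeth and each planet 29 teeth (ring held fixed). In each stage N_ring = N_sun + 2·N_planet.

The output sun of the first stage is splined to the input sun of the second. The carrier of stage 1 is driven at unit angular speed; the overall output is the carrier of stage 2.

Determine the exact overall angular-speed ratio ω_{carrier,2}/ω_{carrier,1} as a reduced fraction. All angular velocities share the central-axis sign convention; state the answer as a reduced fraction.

Stage 1: N_ring = 40 + 2·30 = 100
Stage 1: 40(ω_s−ω_c) = −100(ω_r−ω_c),  ω_r=0, ω_c=1
Stage 1: ω_s = 1 − (100/40)(0−1) = 7/2
  ⇒ ω_s¹/ω_c¹ = 7/2
Stage 2: N_ring = 24 + 2·29 = 82
Stage 2: 24(ω_s−ω_c) = −82(ω_r−ω_c),  ω_r=0, ω_s=1
Stage 2: 24(1−ω_c) = −82(0−ω_c)  ⇒  106ω_c = 24  ⇒  ω_c = 12/53
  ⇒ ω_c²/ω_s² = 12/53
Coupling ω_s² = ω_s¹ ⇒ overall = 7/2 × 12/53 = 42/53

42/53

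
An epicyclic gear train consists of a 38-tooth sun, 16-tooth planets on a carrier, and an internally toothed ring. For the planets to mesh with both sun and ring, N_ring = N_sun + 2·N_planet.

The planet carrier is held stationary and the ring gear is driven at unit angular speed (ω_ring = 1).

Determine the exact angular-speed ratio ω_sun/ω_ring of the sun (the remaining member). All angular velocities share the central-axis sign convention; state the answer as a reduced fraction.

N_ring = 38 + 2·16 = 70
38(ω_s−ω_c) = −70(ω_r−ω_c),  ω_c=0, ω_r=1
ω_s = 0 − (70/38)(1−0) = -35/19
ω_s/ω_r = -35/19

-35/19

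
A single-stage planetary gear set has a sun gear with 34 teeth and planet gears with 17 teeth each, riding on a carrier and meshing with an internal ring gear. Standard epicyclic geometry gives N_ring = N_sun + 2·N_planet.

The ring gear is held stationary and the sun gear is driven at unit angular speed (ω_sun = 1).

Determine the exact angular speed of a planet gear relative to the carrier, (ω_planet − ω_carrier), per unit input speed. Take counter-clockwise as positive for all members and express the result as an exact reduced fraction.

-4/3

N_ring = 34 + 2·17 = 68
34(ω_s−ω_c) = −68(ω_r−ω_c),  ω_r=0, ω_s=1
34(1−ω_c) = −68(0−ω_c)  ⇒  102ω_c = 34  ⇒  ω_c = 1/3
sun–planet: 34·(1−1/3) = −17·(ω_p−ω_c)  ⇒  ω_p−ω_c = −(34/17)·(2/3) = -4/3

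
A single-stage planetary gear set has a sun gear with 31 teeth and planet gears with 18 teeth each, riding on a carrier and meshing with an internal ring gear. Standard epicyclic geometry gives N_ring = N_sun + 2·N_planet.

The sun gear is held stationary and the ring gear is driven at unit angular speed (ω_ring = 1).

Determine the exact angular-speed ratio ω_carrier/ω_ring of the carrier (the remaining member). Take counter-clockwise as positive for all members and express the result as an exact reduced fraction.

67/98

N_ring = 31 + 2·18 = 67
31(ω_s−ω_c) = −67(ω_r−ω_c),  ω_s=0, ω_r=1
31(0−ω_c) = −67(1−ω_c)  ⇒  98ω_c = 67  ⇒  ω_c = 67/98
ω_c/ω_r = 67/98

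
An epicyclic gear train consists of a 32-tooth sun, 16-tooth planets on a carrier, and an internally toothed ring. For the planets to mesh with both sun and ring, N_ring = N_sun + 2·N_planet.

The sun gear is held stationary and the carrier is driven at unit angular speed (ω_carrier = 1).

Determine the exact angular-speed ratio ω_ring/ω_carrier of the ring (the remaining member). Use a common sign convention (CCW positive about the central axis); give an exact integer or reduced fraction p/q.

3/2

N_ring = 32 + 2·16 = 64
32(ω_s−ω_c) = −64(ω_r−ω_c),  ω_s=0, ω_c=1
ω_r = 1 − (32/64)(0−1) = 3/2
ω_r/ω_c = 3/2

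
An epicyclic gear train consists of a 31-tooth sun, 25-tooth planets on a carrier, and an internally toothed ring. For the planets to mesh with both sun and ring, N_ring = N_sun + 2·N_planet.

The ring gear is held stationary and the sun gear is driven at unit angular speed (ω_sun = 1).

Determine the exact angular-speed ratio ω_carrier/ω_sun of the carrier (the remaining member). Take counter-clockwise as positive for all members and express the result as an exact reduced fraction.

N_ring = 31 + 2·25 = 81
31(ω_s−ω_c) = −81(ω_r−ω_c),  ω_r=0, ω_s=1
31(1−ω_c) = −81(0−ω_c)  ⇒  112ω_c = 31  ⇒  ω_c = 31/112
ω_c/ω_s = 31/112

31/112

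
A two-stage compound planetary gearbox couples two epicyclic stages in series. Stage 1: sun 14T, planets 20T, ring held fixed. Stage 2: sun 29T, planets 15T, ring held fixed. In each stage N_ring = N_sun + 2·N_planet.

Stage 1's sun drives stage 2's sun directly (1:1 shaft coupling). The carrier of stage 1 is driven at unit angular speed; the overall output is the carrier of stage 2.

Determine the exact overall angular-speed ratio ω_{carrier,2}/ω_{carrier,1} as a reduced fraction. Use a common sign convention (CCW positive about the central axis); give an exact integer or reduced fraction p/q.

493/308

Stage 1: N_ring = 14 + 2·20 = 54
Stage 1: 14(ω_s−ω_c) = −54(ω_r−ω_c),  ω_r=0, ω_c=1
Stage 1: ω_s = 1 − (54/14)(0−1) = 34/7
  ⇒ ω_s¹/ω_c¹ = 34/7
Stage 2: N_ring = 29 + 2·15 = 59
Stage 2: 29(ω_s−ω_c) = −59(ω_r−ω_c),  ω_r=0, ω_s=1
Stage 2: 29(1−ω_c) = −59(0−ω_c)  ⇒  88ω_c = 29  ⇒  ω_c = 29/88
  ⇒ ω_c²/ω_s² = 29/88
Coupling ω_s² = ω_s¹ ⇒ overall = 34/7 × 29/88 = 493/308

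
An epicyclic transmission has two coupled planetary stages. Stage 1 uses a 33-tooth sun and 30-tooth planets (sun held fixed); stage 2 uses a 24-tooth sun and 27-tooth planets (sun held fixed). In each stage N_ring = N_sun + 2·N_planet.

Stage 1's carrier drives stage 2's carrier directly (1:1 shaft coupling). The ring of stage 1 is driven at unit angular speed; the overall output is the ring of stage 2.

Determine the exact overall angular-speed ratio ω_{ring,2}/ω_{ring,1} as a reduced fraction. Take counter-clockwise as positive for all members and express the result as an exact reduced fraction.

527/546

Stage 1: N_ring = 33 + 2·30 = 93
Stage 1: 33(ω_s−ω_c) = −93(ω_r−ω_c),  ω_s=0, ω_r=1
Stage 1: 33(0−ω_c) = −93(1−ω_c)  ⇒  126ω_c = 93  ⇒  ω_c = 31/42
  ⇒ ω_c¹/ω_r¹ = 31/42
Stage 2: N_ring = 24 + 2·27 = 78
Stage 2: 24(ω_s−ω_c) = −78(ω_r−ω_c),  ω_s=0, ω_c=1
Stage 2: ω_r = 1 − (24/78)(0−1) = 17/13
  ⇒ ω_r²/ω_c² = 17/13
Coupling ω_c² = ω_c¹ ⇒ overall = 31/42 × 17/13 = 527/546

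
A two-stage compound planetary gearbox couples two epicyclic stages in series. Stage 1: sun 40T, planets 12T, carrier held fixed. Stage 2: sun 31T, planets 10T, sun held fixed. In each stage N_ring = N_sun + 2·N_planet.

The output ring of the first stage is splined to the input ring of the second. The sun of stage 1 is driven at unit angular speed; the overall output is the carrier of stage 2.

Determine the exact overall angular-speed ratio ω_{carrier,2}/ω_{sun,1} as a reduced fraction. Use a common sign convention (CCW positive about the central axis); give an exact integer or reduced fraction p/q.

Stage 1: N_ring = 40 + 2·12 = 64
Stage 1: 40(ω_s−ω_c) = −64(ω_r−ω_c),  ω_c=0, ω_s=1
Stage 1: ω_r = 0 − (40/64)(1−0) = -5/8
  ⇒ ω_r¹/ω_s¹ = -5/8
Stage 2: N_ring = 31 + 2·10 = 51
Stage 2: 31(ω_s−ω_c) = −51(ω_r−ω_c),  ω_s=0, ω_r=1
Stage 2: 31(0−ω_c) = −51(1−ω_c)  ⇒  82ω_c = 51  ⇒  ω_c = 51/82
  ⇒ ω_c²/ω_r² = 51/82
Coupling ω_r² = ω_r¹ ⇒ overall = -5/8 × 51/82 = -255/656

-255/656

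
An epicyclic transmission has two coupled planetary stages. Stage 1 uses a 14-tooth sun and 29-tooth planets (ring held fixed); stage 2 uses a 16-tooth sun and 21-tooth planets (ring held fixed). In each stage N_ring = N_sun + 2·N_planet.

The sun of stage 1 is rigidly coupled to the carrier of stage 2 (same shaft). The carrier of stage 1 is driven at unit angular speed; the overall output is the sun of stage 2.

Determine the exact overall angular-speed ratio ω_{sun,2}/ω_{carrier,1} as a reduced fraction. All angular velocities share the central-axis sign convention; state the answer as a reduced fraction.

Stage 1: N_ring = 14 + 2·29 = 72
Stage 1: 14(ω_s−ω_c) = −72(ω_r−ω_c),  ω_r=0, ω_c=1
Stage 1: ω_s = 1 − (72/14)(0−1) = 43/7
  ⇒ ω_s¹/ω_c¹ = 43/7
Stage 2: N_ring = 16 + 2·21 = 58
Stage 2: 16(ω_s−ω_c) = −58(ω_r−ω_c),  ω_r=0, ω_c=1
Stage 2: ω_s = 1 − (58/16)(0−1) = 37/8
  ⇒ ω_s²/ω_c² = 37/8
Coupling ω_c² = ω_s¹ ⇒ overall = 43/7 × 37/8 = 1591/56

1591/56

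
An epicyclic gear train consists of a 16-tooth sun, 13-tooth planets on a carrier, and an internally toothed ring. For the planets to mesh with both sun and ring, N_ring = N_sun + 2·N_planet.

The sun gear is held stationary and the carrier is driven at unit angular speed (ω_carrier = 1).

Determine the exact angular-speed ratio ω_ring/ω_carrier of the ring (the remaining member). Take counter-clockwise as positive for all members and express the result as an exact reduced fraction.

N_ring = 16 + 2·13 = 42
16(ω_s−ω_c) = −42(ω_r−ω_c),  ω_s=0, ω_c=1
ω_r = 1 − (16/42)(0−1) = 29/21
ω_r/ω_c = 29/21

29/21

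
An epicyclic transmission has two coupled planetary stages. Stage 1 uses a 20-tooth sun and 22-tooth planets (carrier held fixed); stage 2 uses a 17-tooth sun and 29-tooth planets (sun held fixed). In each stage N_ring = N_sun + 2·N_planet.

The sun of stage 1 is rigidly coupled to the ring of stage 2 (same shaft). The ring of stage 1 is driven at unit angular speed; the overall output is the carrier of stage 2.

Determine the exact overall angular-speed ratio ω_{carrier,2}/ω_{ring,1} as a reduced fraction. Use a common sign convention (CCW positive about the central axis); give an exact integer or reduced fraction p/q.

-60/23

Stage 1: N_ring = 20 + 2·22 = 64
Stage 1: 20(ω_s−ω_c) = −64(ω_r−ω_c),  ω_c=0, ω_r=1
Stage 1: ω_s = 0 − (64/20)(1−0) = -16/5
  ⇒ ω_s¹/ω_r¹ = -16/5
Stage 2: N_ring = 17 + 2·29 = 75
Stage 2: 17(ω_s−ω_c) = −75(ω_r−ω_c),  ω_s=0, ω_r=1
Stage 2: 17(0−ω_c) = −75(1−ω_c)  ⇒  92ω_c = 75  ⇒  ω_c = 75/92
  ⇒ ω_c²/ω_r² = 75/92
Coupling ω_r² = ω_s¹ ⇒ overall = -16/5 × 75/92 = -60/23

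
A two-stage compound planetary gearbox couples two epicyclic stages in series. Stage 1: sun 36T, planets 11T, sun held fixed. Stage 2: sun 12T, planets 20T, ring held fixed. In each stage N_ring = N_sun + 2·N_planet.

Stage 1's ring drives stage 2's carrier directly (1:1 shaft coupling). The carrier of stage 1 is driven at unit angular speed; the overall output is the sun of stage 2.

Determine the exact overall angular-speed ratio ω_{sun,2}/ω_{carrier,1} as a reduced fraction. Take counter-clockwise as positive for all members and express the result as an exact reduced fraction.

Stage 1: N_ring = 36 + 2·11 = 58
Stage 1: 36(ω_s−ω_c) = −58(ω_r−ω_c),  ω_s=0, ω_c=1
Stage 1: ω_r = 1 − (36/58)(0−1) = 47/29
  ⇒ ω_r¹/ω_c¹ = 47/29
Stage 2: N_ring = 12 + 2·20 = 52
Stage 2: 12(ω_s−ω_c) = −52(ω_r−ω_c),  ω_r=0, ω_c=1
Stage 2: ω_s = 1 − (52/12)(0−1) = 16/3
  ⇒ ω_s²/ω_c² = 16/3
Coupling ω_c² = ω_r¹ ⇒ overall = 47/29 × 16/3 = 752/87

752/87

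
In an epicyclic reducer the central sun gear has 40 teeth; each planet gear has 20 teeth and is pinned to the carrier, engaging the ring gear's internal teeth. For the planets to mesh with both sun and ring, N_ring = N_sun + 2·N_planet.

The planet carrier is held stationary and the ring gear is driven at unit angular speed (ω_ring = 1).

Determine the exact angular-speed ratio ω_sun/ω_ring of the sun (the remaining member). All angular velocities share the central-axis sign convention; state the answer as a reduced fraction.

-2

N_ring = 40 + 2·20 = 80
40(ω_s−ω_c) = −80(ω_r−ω_c),  ω_c=0, ω_r=1
ω_s = 0 − (80/40)(1−0) = -2
ω_s/ω_r = -2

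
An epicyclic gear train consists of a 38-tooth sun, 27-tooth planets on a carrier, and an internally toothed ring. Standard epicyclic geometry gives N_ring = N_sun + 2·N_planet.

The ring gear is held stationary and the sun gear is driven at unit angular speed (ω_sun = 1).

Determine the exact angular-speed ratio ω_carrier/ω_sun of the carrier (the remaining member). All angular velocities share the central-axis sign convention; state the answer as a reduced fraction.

19/65

N_ring = 38 + 2·27 = 92
38(ω_s−ω_c) = −92(ω_r−ω_c),  ω_r=0, ω_s=1
38(1−ω_c) = −92(0−ω_c)  ⇒  130ω_c = 38  ⇒  ω_c = 19/65
ω_c/ω_s = 19/65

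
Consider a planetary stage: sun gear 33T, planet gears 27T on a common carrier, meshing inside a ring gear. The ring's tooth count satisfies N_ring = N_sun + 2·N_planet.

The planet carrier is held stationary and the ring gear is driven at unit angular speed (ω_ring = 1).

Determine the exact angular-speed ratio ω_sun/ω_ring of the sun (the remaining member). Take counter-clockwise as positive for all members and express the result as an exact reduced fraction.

N_ring = 33 + 2·27 = 87
33(ω_s−ω_c) = −87(ω_r−ω_c),  ω_c=0, ω_r=1
ω_s = 0 − (87/33)(1−0) = -29/11
ω_s/ω_r = -29/11

-29/11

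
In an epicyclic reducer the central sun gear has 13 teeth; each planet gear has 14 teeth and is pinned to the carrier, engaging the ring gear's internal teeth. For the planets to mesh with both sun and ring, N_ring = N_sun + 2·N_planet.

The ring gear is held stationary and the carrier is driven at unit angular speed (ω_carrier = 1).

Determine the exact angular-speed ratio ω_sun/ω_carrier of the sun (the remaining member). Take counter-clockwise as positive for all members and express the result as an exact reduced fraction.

N_ring = 13 + 2·14 = 41
13(ω_s−ω_c) = −41(ω_r−ω_c),  ω_r=0, ω_c=1
ω_s = 1 − (41/13)(0−1) = 54/13
ω_s/ω_c = 54/13

54/13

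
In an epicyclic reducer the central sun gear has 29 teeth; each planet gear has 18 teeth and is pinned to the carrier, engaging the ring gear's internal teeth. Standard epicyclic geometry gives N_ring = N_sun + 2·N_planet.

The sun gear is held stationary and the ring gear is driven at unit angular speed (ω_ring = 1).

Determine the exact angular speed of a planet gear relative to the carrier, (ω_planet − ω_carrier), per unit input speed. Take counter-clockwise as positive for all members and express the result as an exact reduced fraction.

1885/1692

N_ring = 29 + 2·18 = 65
29(ω_s−ω_c) = −65(ω_r−ω_c),  ω_s=0, ω_r=1
29(0−ω_c) = −65(1−ω_c)  ⇒  94ω_c = 65  ⇒  ω_c = 65/94
sun–planet: 29·(0−65/94) = −18·(ω_p−ω_c)  ⇒  ω_p−ω_c = −(29/18)·(-65/94) = 1885/1692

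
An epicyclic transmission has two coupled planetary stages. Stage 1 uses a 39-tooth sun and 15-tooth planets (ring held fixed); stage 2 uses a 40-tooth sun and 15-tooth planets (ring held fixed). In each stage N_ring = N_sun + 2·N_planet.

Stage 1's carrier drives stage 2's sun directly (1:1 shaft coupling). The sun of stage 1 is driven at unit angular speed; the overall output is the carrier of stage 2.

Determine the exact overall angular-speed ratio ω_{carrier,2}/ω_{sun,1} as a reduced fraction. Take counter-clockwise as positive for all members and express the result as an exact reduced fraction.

Stage 1: N_ring = 39 + 2·15 = 69
Stage 1: 39(ω_s−ω_c) = −69(ω_r−ω_c),  ω_r=0, ω_s=1
Stage 1: 39(1−ω_c) = −69(0−ω_c)  ⇒  108ω_c = 39  ⇒  ω_c = 13/36
  ⇒ ω_c¹/ω_s¹ = 13/36
Stage 2: N_ring = 40 + 2·15 = 70
Stage 2: 40(ω_s−ω_c) = −70(ω_r−ω_c),  ω_r=0, ω_s=1
Stage 2: 40(1−ω_c) = −70(0−ω_c)  ⇒  110ω_c = 40  ⇒  ω_c = 4/11
  ⇒ ω_c²/ω_s² = 4/11
Coupling ω_s² = ω_c¹ ⇒ overall = 13/36 × 4/11 = 13/99

13/99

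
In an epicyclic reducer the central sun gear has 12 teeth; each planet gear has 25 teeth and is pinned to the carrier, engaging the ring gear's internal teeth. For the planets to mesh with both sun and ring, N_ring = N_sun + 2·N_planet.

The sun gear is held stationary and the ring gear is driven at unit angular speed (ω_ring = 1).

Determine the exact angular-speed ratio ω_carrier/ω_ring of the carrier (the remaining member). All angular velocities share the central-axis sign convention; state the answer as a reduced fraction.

N_ring = 12 + 2·25 = 62
12(ω_s−ω_c) = −62(ω_r−ω_c),  ω_s=0, ω_r=1
12(0−ω_c) = −62(1−ω_c)  ⇒  74ω_c = 62  ⇒  ω_c = 31/37
ω_c/ω_r = 31/37

31/37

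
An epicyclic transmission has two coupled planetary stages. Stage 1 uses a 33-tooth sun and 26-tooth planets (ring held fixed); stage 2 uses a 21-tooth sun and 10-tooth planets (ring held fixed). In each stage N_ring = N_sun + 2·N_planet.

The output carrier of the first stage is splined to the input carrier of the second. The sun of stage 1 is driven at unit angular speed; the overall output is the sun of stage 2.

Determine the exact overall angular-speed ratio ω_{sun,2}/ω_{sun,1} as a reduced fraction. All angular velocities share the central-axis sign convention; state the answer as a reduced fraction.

Stage 1: N_ring = 33 + 2·26 = 85
Stage 1: 33(ω_s−ω_c) = −85(ω_r−ω_c),  ω_r=0, ω_s=1
Stage 1: 33(1−ω_c) = −85(0−ω_c)  ⇒  118ω_c = 33  ⇒  ω_c = 33/118
  ⇒ ω_c¹/ω_s¹ = 33/118
Stage 2: N_ring = 21 + 2·10 = 41
Stage 2: 21(ω_s−ω_c) = −41(ω_r−ω_c),  ω_r=0, ω_c=1
Stage 2: ω_s = 1 − (41/21)(0−1) = 62/21
  ⇒ ω_s²/ω_c² = 62/21
Coupling ω_c² = ω_c¹ ⇒ overall = 33/118 × 62/21 = 341/413

341/413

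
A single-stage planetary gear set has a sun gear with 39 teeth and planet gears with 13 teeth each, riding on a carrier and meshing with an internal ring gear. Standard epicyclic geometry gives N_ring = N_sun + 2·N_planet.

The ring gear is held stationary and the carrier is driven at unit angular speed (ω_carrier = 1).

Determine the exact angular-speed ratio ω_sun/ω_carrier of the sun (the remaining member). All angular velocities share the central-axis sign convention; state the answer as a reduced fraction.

8/3

N_ring = 39 + 2·13 = 65
39(ω_s−ω_c) = −65(ω_r−ω_c),  ω_r=0, ω_c=1
ω_s = 1 − (65/39)(0−1) = 8/3
ω_s/ω_c = 8/3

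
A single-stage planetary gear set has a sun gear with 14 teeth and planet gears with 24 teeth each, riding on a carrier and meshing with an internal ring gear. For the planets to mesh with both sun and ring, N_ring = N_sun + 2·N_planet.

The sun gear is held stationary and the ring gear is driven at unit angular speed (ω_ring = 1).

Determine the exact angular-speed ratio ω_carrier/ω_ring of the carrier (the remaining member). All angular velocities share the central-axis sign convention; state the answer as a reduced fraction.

31/38

N_ring = 14 + 2·24 = 62
14(ω_s−ω_c) = −62(ω_r−ω_c),  ω_s=0, ω_r=1
14(0−ω_c) = −62(1−ω_c)  ⇒  76ω_c = 62  ⇒  ω_c = 31/38
ω_c/ω_r = 31/38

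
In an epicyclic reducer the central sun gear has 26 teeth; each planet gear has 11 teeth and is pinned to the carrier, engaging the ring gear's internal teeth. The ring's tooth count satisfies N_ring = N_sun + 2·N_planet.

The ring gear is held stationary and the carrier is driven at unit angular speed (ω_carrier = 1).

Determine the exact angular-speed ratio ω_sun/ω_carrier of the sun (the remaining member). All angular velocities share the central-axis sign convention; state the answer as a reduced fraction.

37/13

N_ring = 26 + 2·11 = 48
26(ω_s−ω_c) = −48(ω_r−ω_c),  ω_r=0, ω_c=1
ω_s = 1 − (48/26)(0−1) = 37/13
ω_s/ω_c = 37/13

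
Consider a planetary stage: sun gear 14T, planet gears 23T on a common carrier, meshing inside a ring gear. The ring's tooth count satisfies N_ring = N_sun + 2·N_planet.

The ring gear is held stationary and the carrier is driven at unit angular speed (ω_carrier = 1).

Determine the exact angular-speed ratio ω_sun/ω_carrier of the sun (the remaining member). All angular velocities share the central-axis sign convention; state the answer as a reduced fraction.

37/7

N_ring = 14 + 2·23 = 60
14(ω_s−ω_c) = −60(ω_r−ω_c),  ω_r=0, ω_c=1
ω_s = 1 − (60/14)(0−1) = 37/7
ω_s/ω_c = 37/7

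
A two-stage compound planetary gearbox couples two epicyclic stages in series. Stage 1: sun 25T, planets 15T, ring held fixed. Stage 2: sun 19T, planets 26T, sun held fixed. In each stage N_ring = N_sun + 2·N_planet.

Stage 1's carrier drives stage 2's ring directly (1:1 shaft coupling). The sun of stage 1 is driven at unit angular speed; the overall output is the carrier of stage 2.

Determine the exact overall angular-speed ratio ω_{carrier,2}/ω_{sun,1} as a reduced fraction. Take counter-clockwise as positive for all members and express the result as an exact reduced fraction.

71/288

Stage 1: N_ring = 25 + 2·15 = 55
Stage 1: 25(ω_s−ω_c) = −55(ω_r−ω_c),  ω_r=0, ω_s=1
Stage 1: 25(1−ω_c) = −55(0−ω_c)  ⇒  80ω_c = 25  ⇒  ω_c = 5/16
  ⇒ ω_c¹/ω_s¹ = 5/16
Stage 2: N_ring = 19 + 2·26 = 71
Stage 2: 19(ω_s−ω_c) = −71(ω_r−ω_c),  ω_s=0, ω_r=1
Stage 2: 19(0−ω_c) = −71(1−ω_c)  ⇒  90ω_c = 71  ⇒  ω_c = 71/90
  ⇒ ω_c²/ω_r² = 71/90
Coupling ω_r² = ω_c¹ ⇒ overall = 5/16 × 71/90 = 71/288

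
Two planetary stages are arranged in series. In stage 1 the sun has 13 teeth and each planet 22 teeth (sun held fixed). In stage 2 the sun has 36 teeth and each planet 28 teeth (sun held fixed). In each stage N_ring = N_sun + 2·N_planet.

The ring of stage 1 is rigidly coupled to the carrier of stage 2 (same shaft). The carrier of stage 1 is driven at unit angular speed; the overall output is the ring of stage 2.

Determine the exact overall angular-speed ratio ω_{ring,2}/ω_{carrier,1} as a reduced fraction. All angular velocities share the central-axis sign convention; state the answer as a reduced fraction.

Stage 1: N_ring = 13 + 2·22 = 57
Stage 1: 13(ω_s−ω_c) = −57(ω_r−ω_c),  ω_s=0, ω_c=1
Stage 1: ω_r = 1 − (13/57)(0−1) = 70/57
  ⇒ ω_r¹/ω_c¹ = 70/57
Stage 2: N_ring = 36 + 2·28 = 92
Stage 2: 36(ω_s−ω_c) = −92(ω_r−ω_c),  ω_s=0, ω_c=1
Stage 2: ω_r = 1 − (36/92)(0−1) = 32/23
  ⇒ ω_r²/ω_c² = 32/23
Coupling ω_c² = ω_r¹ ⇒ overall = 70/57 × 32/23 = 2240/1311

2240/1311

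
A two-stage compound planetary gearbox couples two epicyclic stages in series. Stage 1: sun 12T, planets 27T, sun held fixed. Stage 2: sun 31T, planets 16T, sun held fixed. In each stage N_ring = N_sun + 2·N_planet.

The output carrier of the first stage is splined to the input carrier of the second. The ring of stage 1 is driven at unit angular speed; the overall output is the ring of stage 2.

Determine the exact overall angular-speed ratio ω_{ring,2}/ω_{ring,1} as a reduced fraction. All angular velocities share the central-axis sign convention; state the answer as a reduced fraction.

Stage 1: N_ring = 12 + 2·27 = 66
Stage 1: 12(ω_s−ω_c) = −66(ω_r−ω_c),  ω_s=0, ω_r=1
Stage 1: 12(0−ω_c) = −66(1−ω_c)  ⇒  78ω_c = 66  ⇒  ω_c = 11/13
  ⇒ ω_c¹/ω_r¹ = 11/13
Stage 2: N_ring = 31 + 2·16 = 63
Stage 2: 31(ω_s−ω_c) = −63(ω_r−ω_c),  ω_s=0, ω_c=1
Stage 2: ω_r = 1 − (31/63)(0−1) = 94/63
  ⇒ ω_r²/ω_c² = 94/63
Coupling ω_c² = ω_c¹ ⇒ overall = 11/13 × 94/63 = 1034/819

1034/819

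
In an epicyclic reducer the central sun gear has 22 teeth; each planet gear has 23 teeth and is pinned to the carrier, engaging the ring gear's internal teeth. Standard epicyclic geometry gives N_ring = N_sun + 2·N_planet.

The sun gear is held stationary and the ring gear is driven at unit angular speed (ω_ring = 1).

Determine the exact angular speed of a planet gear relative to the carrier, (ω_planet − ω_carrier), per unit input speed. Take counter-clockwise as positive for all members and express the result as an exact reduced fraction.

748/1035

N_ring = 22 + 2·23 = 68
22(ω_s−ω_c) = −68(ω_r−ω_c),  ω_s=0, ω_r=1
22(0−ω_c) = −68(1−ω_c)  ⇒  90ω_c = 68  ⇒  ω_c = 34/45
sun–planet: 22·(0−34/45) = −23·(ω_p−ω_c)  ⇒  ω_p−ω_c = −(22/23)·(-34/45) = 748/1035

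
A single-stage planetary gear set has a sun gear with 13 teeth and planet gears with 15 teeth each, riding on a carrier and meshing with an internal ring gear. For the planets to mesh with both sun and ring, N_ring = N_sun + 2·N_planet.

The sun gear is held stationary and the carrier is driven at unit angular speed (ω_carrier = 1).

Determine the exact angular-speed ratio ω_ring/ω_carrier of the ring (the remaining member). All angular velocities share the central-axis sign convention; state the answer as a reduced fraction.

56/43

N_ring = 13 + 2·15 = 43
13(ω_s−ω_c) = −43(ω_r−ω_c),  ω_s=0, ω_c=1
ω_r = 1 − (13/43)(0−1) = 56/43
ω_r/ω_c = 56/43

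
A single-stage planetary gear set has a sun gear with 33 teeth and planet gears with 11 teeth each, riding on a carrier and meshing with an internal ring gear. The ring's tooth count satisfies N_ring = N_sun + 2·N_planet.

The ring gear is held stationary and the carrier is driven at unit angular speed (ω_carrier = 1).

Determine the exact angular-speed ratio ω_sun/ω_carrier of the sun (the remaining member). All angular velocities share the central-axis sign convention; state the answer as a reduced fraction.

8/3

N_ring = 33 + 2·11 = 55
33(ω_s−ω_c) = −55(ω_r−ω_c),  ω_r=0, ω_c=1
ω_s = 1 − (55/33)(0−1) = 8/3
ω_s/ω_c = 8/3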